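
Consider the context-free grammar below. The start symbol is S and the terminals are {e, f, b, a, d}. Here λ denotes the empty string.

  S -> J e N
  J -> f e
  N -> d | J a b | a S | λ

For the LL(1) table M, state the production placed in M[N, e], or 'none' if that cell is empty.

FIRST(J): from J->f e we get {f}. So FIRST(J) = {f}.
FIRST(S): from S->J e N we get {f}. So FIRST(S) = {f}.
FIRST(N): from N->d we get {d}; from N->J a b we get {f}; from N->a S we get {a}; from N->λ we get {λ}. So FIRST(N) = {λ, a, d, f}.
FOLLOW(S) includes $ since S is the start symbol.
FOLLOW(S): in N->a S, the suffix after S is empty, so FOLLOW(S) ⊇ FOLLOW(N) = {$}. Thus FOLLOW(S) = {$}.
FOLLOW(N): in S->J e N, the suffix after N is empty, so FOLLOW(N) ⊇ FOLLOW(S) = {$}. Thus FOLLOW(N) = {$}.
For N -> d: FIRST(d) = {d}, so it goes in M[N, t] for t ∈ {d}.
For N -> J a b: FIRST(J a b) = {f}, so it goes in M[N, t] for t ∈ {f}.
For N -> a S: FIRST(a S) = {a}, so it goes in M[N, t] for t ∈ {a}.
For N -> λ: FIRST(λ) = {λ}, so it goes in M[N, t] for t ∈ {}; since λ ∈ FIRST, also for every t ∈ FOLLOW(N) = {$}.
None of these place a production in M[N, e].

none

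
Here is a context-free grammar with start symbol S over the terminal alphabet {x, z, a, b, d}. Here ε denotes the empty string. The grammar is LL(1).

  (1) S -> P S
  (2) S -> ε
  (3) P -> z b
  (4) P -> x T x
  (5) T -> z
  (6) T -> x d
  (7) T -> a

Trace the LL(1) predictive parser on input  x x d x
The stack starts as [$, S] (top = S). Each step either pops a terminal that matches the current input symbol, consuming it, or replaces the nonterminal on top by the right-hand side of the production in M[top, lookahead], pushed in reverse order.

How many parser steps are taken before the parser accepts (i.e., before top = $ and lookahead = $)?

step 1: stack=$ S  input=x x d x $  — expand S -> P S
step 2: stack=$ S P  input=x x d x $  — expand P -> x T x
step 3: stack=$ S x T x  input=x x d x $  — match x
step 4: stack=$ S x T  input=x d x $  — expand T -> x d
step 5: stack=$ S x d x  input=x d x $  — match x
step 6: stack=$ S x d  input=d x $  — match d
step 7: stack=$ S x  input=x $  — match x
step 8: stack=$ S  input=$  — expand S -> ε
Accept reached after 8 steps.

8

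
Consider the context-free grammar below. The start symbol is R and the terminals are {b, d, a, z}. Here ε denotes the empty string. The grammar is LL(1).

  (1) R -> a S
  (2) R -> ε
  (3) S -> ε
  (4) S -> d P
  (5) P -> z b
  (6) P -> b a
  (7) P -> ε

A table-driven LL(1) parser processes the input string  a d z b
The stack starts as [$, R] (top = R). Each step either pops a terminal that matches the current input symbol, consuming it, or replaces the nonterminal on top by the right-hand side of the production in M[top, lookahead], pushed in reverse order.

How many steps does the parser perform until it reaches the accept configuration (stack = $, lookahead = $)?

7

     Stack  Input      Action
  1  $ R    a d z b $  expand R -> a S
  2  $ S a  a d z b $  match a
  3  $ S    d z b $    expand S -> d P
  4  $ P d  d z b $    match d
  5  $ P    z b $      expand P -> z b
  6  $ b z  z b $      match z
  7  $ b    b $        match b
Accept reached after 7 steps.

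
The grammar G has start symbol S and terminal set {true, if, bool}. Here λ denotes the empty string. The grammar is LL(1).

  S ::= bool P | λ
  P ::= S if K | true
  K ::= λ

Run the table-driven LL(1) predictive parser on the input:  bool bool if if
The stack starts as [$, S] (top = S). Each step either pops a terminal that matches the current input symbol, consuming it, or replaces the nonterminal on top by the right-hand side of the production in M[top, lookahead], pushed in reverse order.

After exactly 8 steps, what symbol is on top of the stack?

K

step 1: stack=$ S  input=bool bool if if $  — expand S ::= bool P
step 2: stack=$ P bool  input=bool bool if if $  — match bool
step 3: stack=$ P  input=bool if if $  — expand P ::= S if K
step 4: stack=$ K if S  input=bool if if $  — expand S ::= bool P
step 5: stack=$ K if P bool  input=bool if if $  — match bool
step 6: stack=$ K if P  input=if if $  — expand P ::= S if K
step 7: stack=$ K if K if S  input=if if $  — expand S ::= λ
step 8: stack=$ K if K if  input=if if $  — match if
Stack after step 8: $ K if K (top = K).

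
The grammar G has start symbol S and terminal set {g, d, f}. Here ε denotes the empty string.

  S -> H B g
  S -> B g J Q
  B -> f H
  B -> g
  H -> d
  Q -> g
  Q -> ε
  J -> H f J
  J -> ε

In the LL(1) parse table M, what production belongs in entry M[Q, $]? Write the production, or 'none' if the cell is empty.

Q -> ε

FIRST(B): from B->f H we get {f}; from B->g we get {g}. So FIRST(B) = {f, g}.
FIRST(H): from H->d we get {d}. So FIRST(H) = {d}.
FIRST(Q): from Q->g we get {g}; from Q->ε we get {ε}. So FIRST(Q) = {ε, g}.
FIRST(S): from S->H B g we get {d}; from S->B g J Q we get {f, g}. So FIRST(S) = {d, f, g}.
FIRST(J): from J->H f J we get {d}; from J->ε we get {ε}. So FIRST(J) = {ε, d}.
FOLLOW(S) includes $ since S is the start symbol.
FOLLOW(S): S appears on no right-hand side. Thus FOLLOW(S) = {$}.
FOLLOW(Q): in S->B g J Q, the suffix after Q is empty, so FOLLOW(Q) ⊇ FOLLOW(S) = {$}. Thus FOLLOW(Q) = {$}.
For Q -> g: FIRST(g) = {g}, so it goes in M[Q, t] for t ∈ {g}.
For Q -> ε: FIRST(ε) = {ε}, so it goes in M[Q, t] for t ∈ {}; since ε ∈ FIRST, also for every t ∈ FOLLOW(Q) = {$}.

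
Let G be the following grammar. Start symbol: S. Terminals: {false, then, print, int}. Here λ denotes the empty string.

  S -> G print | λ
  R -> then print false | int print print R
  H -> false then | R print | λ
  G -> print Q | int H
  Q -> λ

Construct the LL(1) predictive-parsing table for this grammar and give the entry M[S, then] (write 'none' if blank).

none

FIRST(R): from R->then print false we get {then}; from R->int print print R we get {int}. So FIRST(R) = {int, then}.
FIRST(G): from G->print Q we get {print}; from G->int H we get {int}. So FIRST(G) = {int, print}.
FIRST(Q): from Q->λ we get {λ}. So FIRST(Q) = {λ}.
FIRST(S): from S->G print we get {int, print}; from S->λ we get {λ}. So FIRST(S) = {λ, int, print}.
FIRST(H): from H->false then we get {false}; from H->R print we get {int, then}; from H->λ we get {λ}. So FIRST(H) = {λ, false, int, then}.
FOLLOW(S) includes $ since S is the start symbol.
FOLLOW(S): S appears on no right-hand side. Thus FOLLOW(S) = {$}.
For S -> G print: FIRST(G print) = {int, print}, so it goes in M[S, t] for t ∈ {int, print}.
For S -> λ: FIRST(λ) = {λ}, so it goes in M[S, t] for t ∈ {}; since λ ∈ FIRST, also for every t ∈ FOLLOW(S) = {$}.
None of these place a production in M[S, then].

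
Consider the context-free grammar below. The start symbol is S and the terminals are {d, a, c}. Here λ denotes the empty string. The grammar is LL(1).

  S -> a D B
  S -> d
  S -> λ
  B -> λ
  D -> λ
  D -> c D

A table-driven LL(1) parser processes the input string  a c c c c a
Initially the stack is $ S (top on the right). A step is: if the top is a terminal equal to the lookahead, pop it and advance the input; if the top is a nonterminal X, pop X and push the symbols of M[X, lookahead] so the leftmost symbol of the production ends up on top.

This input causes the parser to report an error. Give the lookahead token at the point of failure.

      Stack    Input          Action
   1  $ S      a c c c c a $  expand S -> a D B
   2  $ B D a  a c c c c a $  match a
   3  $ B D    c c c c a $    expand D -> c D
   4  $ B D c  c c c c a $    match c
   5  $ B D    c c c a $      expand D -> c D
   6  $ B D c  c c c a $      match c
   7  $ B D    c c a $        expand D -> c D
   8  $ B D c  c c a $        match c
   9  $ B D    c a $          expand D -> c D
  10  $ B D c  c a $          match c
  11  $ B D    a $            error: M[D, a] is empty

a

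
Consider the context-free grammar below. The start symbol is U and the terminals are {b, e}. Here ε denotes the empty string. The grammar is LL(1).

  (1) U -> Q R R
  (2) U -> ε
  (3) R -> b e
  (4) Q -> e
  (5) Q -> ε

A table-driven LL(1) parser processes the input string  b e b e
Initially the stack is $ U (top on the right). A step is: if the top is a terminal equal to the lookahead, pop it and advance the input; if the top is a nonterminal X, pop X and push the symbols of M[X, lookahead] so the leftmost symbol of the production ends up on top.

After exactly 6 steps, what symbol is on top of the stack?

b

     Stack    Input      Action
  1  $ U      b e b e $  expand U -> Q R R
  2  $ R R Q  b e b e $  expand Q -> ε
  3  $ R R    b e b e $  expand R -> b e
  4  $ R e b  b e b e $  match b
  5  $ R e    e b e $    match e
  6  $ R      b e $      expand R -> b e
Stack after step 6: $ e b (top = b).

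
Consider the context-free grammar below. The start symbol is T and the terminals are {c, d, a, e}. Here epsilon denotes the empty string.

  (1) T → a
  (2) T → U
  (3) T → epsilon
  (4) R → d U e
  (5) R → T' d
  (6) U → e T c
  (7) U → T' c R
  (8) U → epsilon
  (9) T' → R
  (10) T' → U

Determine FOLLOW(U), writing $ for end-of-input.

FIRST(T): from T→a we get {a}; from T→U we get {epsilon, c, d, e}; from T→epsilon we get {epsilon}. So FIRST(T) = {epsilon, a, c, d, e}.
FIRST(R): from R→d U e we get {d}; from R→T' d we get {c, d, e}. So FIRST(R) = {c, d, e}.
FIRST(U): from U→e T c we get {e}; from U→T' c R we get {c, d, e}; from U→epsilon we get {epsilon}. So FIRST(U) = {epsilon, c, d, e}.
FIRST(T'): from T'→R we get {c, d, e}; from T'→U we get {epsilon, c, d, e}. So FIRST(T') = {epsilon, c, d, e}.
FOLLOW(T) includes $ since T is the start symbol.
FOLLOW(T): in U→e T c, T is followed by c with FIRST {c}. Thus FOLLOW(T) = {$, c}.
FOLLOW(T'): in R→T' d, T' is followed by d with FIRST {d}; in U→T' c R, T' is followed by c R with FIRST {c}. Thus FOLLOW(T') = {c, d}.
FOLLOW(U): in T→U, the suffix after U is empty, so FOLLOW(U) ⊇ FOLLOW(T) = {$, c}; in R→d U e, U is followed by e with FIRST {e}; in T'→U, the suffix after U is empty, so FOLLOW(U) ⊇ FOLLOW(T') = {c, d}. Thus FOLLOW(U) = {$, c, d, e}.
FOLLOW(R): in U→T' c R, the suffix after R is empty, so FOLLOW(R) ⊇ FOLLOW(U) = {$, c, d, e}; in T'→R, the suffix after R is empty, so FOLLOW(R) ⊇ FOLLOW(T') = {c, d}. Thus FOLLOW(R) = {$, c, d, e}.

{$, c, d, e}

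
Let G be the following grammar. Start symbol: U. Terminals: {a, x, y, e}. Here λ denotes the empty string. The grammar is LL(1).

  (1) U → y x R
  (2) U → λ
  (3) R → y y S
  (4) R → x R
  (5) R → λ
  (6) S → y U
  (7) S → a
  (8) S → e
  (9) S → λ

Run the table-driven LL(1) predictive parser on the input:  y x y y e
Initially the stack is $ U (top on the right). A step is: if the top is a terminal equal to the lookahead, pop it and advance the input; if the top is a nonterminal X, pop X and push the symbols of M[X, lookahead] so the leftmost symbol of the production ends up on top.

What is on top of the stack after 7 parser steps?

e

step 1: stack=$ U  input=y x y y e $  — expand U → y x R
step 2: stack=$ R x y  input=y x y y e $  — match y
step 3: stack=$ R x  input=x y y e $  — match x
step 4: stack=$ R  input=y y e $  — expand R → y y S
step 5: stack=$ S y y  input=y y e $  — match y
step 6: stack=$ S y  input=y e $  — match y
step 7: stack=$ S  input=e $  — expand S → e
Stack after step 7: $ e (top = e).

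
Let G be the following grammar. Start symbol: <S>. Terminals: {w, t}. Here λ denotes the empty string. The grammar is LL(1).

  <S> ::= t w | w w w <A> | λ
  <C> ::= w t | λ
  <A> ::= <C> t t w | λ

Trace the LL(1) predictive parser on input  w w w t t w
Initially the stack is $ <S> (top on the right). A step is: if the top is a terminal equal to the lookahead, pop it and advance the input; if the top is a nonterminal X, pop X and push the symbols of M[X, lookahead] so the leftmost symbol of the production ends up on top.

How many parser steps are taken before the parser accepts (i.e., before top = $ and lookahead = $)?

     Stack        Input          Action
  1  $ <S>        w w w t t w $  expand <S> ::= w w w <A>
  2  $ <A> w w w  w w w t t w $  match w
  3  $ <A> w w    w w t t w $    match w
  4  $ <A> w      w t t w $      match w
  5  $ <A>        t t w $        expand <A> ::= <C> t t w
  6  $ w t t <C>  t t w $        expand <C> ::= λ
  7  $ w t t      t t w $        match t
  8  $ w t        t w $          match t
  9  $ w          w $            match w
Accept reached after 9 steps.

9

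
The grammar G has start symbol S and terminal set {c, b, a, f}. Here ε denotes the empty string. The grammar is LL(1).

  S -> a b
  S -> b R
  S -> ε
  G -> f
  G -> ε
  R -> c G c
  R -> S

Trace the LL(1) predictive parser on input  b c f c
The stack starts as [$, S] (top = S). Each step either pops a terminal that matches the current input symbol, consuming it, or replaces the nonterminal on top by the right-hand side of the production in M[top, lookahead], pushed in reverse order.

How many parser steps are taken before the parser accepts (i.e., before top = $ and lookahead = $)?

7

     Stack    Input      Action
  1  $ S      b c f c $  expand S -> b R
  2  $ R b    b c f c $  match b
  3  $ R      c f c $    expand R -> c G c
  4  $ c G c  c f c $    match c
  5  $ c G    f c $      expand G -> f
  6  $ c f    f c $      match f
  7  $ c      c $        match c
Accept reached after 7 steps.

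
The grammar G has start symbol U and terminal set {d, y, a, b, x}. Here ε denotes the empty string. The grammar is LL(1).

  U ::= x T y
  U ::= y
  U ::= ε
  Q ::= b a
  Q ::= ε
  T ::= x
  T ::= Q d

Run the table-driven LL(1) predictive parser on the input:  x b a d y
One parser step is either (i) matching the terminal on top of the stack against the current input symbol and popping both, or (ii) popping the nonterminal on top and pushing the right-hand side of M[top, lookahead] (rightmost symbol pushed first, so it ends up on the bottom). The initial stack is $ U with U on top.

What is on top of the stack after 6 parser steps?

d

step 1: stack=$ U  input=x b a d y $  — expand U ::= x T y
step 2: stack=$ y T x  input=x b a d y $  — match x
step 3: stack=$ y T  input=b a d y $  — expand T ::= Q d
step 4: stack=$ y d Q  input=b a d y $  — expand Q ::= b a
step 5: stack=$ y d a b  input=b a d y $  — match b
step 6: stack=$ y d a  input=a d y $  — match a
Stack after step 6: $ y d (top = d).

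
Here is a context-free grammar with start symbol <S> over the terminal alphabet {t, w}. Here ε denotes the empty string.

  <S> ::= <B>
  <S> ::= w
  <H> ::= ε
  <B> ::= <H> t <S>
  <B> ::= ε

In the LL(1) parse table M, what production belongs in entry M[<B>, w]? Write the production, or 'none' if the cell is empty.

none

FIRST(<H>) = {ε}
FIRST(<B>) = {ε, t}  (via <H> t <S>)
FIRST(<S>) = {ε, t, w}  (via <B>)
FOLLOW(<S>) includes $ since <S> is the start symbol.
FOLLOW(<S>): in <B>::=<H> t <S>, the suffix after <S> is empty, so FOLLOW(<S>) ⊇ FOLLOW(<B>) = {$}. Thus FOLLOW(<S>) = {$}.
FOLLOW(<B>): in <S>::=<B>, the suffix after <B> is empty, so FOLLOW(<B>) ⊇ FOLLOW(<S>) = {$}. Thus FOLLOW(<B>) = {$}.
For <B> ::= <H> t <S>: FIRST(<H> t <S>) = {t}, so it goes in M[<B>, t] for t ∈ {t}.
For <B> ::= ε: FIRST(ε) = {ε}, so it goes in M[<B>, t] for t ∈ {}; since ε ∈ FIRST, also for every t ∈ FOLLOW(<B>) = {$}.
None of these place a production in M[<B>, w].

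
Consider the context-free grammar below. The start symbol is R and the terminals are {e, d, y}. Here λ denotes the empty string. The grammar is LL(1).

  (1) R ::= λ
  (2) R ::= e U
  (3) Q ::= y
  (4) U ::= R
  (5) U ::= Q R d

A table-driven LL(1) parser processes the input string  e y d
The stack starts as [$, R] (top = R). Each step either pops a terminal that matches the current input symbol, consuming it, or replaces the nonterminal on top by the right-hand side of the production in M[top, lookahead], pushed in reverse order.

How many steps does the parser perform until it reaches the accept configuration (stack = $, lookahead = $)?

7

step 1: stack=$ R  input=e y d $  — expand R ::= e U
step 2: stack=$ U e  input=e y d $  — match e
step 3: stack=$ U  input=y d $  — expand U ::= Q R d
step 4: stack=$ d R Q  input=y d $  — expand Q ::= y
step 5: stack=$ d R y  input=y d $  — match y
step 6: stack=$ d R  input=d $  — expand R ::= λ
step 7: stack=$ d  input=d $  — match d
Accept reached after 7 steps.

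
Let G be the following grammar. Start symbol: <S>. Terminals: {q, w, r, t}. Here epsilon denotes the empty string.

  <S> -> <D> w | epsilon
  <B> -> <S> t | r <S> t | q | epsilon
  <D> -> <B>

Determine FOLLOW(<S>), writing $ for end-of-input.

FIRST(<S>): from <S>-><D> w we get {q, r, t, w}; from <S>->epsilon we get {epsilon}. So FIRST(<S>) = {epsilon, q, r, t, w}.
FIRST(<B>): from <B>-><S> t we get {q, r, t, w}; from <B>->r <S> t we get {r}; from <B>->q we get {q}; from <B>->epsilon we get {epsilon}. So FIRST(<B>) = {epsilon, q, r, t, w}.
FIRST(<D>): from <D>-><B> we get {epsilon, q, r, t, w}. So FIRST(<D>) = {epsilon, q, r, t, w}.
FOLLOW(<S>) includes $ since <S> is the start symbol.
FOLLOW(<S>): in <B>-><S> t, <S> is followed by t with FIRST {t}; in <B>->r <S> t, <S> is followed by t with FIRST {t}. Thus FOLLOW(<S>) = {$, t}.
FOLLOW(<D>): in <S>-><D> w, <D> is followed by w with FIRST {w}. Thus FOLLOW(<D>) = {w}.
FOLLOW(<B>): in <D>-><B>, the suffix after <B> is empty, so FOLLOW(<B>) ⊇ FOLLOW(<D>) = {w}. Thus FOLLOW(<B>) = {w}.

{$, t}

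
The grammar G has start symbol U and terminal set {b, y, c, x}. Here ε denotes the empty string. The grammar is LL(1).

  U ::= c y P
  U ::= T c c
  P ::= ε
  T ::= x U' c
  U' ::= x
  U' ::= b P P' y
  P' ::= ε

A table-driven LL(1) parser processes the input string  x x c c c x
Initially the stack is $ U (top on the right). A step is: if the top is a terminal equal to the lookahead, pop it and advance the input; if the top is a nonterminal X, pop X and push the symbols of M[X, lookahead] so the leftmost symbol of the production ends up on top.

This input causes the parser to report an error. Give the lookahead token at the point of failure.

x

step 1: stack=$ U  input=x x c c c x $  — expand U ::= T c c
step 2: stack=$ c c T  input=x x c c c x $  — expand T ::= x U' c
step 3: stack=$ c c c U' x  input=x x c c c x $  — match x
step 4: stack=$ c c c U'  input=x c c c x $  — expand U' ::= x
step 5: stack=$ c c c x  input=x c c c x $  — match x
step 6: stack=$ c c c  input=c c c x $  — match c
step 7: stack=$ c c  input=c c x $  — match c
step 8: stack=$ c  input=c x $  — match c
step 9: stack=$  input=x $  — error: stack empty but input remains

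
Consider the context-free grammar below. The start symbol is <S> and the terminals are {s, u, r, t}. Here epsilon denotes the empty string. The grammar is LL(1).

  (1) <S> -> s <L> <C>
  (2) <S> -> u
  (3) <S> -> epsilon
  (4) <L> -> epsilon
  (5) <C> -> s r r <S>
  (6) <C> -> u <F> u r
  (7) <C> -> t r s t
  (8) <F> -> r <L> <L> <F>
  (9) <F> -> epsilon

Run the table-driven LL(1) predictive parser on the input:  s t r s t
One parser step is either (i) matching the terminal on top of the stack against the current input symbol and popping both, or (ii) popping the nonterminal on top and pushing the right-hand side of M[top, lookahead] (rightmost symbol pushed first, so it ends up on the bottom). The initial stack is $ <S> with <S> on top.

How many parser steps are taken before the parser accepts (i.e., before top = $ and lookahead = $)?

8

     Stack        Input        Action
  1  $ <S>        s t r s t $  expand <S> -> s <L> <C>
  2  $ <C> <L> s  s t r s t $  match s
  3  $ <C> <L>    t r s t $    expand <L> -> epsilon
  4  $ <C>        t r s t $    expand <C> -> t r s t
  5  $ t s r t    t r s t $    match t
  6  $ t s r      r s t $      match r
  7  $ t s        s t $        match s
  8  $ t          t $          match t
Accept reached after 8 steps.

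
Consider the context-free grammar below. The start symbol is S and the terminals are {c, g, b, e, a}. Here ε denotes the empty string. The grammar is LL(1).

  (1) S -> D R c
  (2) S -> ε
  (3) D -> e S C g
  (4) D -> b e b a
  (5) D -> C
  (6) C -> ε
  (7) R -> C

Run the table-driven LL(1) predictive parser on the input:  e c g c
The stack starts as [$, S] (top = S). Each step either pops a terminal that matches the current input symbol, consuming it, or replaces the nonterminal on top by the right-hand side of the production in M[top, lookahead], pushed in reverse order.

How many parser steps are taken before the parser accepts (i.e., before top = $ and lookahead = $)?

step 1: stack=$ S  input=e c g c $  — expand S -> D R c
step 2: stack=$ c R D  input=e c g c $  — expand D -> e S C g
step 3: stack=$ c R g C S e  input=e c g c $  — match e
step 4: stack=$ c R g C S  input=c g c $  — expand S -> D R c
step 5: stack=$ c R g C c R D  input=c g c $  — expand D -> C
step 6: stack=$ c R g C c R C  input=c g c $  — expand C -> ε
step 7: stack=$ c R g C c R  input=c g c $  — expand R -> C
step 8: stack=$ c R g C c C  input=c g c $  — expand C -> ε
step 9: stack=$ c R g C c  input=c g c $  — match c
step 10: stack=$ c R g C  input=g c $  — expand C -> ε
step 11: stack=$ c R g  input=g c $  — match g
step 12: stack=$ c R  input=c $  — expand R -> C
step 13: stack=$ c C  input=c $  — expand C -> ε
step 14: stack=$ c  input=c $  — match c
Accept reached after 14 steps.

14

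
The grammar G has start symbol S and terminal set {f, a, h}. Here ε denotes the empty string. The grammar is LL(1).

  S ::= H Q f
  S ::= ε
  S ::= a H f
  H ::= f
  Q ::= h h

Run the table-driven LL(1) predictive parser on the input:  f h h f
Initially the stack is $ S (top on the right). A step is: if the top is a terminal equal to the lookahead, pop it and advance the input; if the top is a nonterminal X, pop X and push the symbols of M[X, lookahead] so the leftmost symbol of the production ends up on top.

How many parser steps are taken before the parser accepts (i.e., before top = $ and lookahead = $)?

7

     Stack    Input      Action
  1  $ S      f h h f $  expand S ::= H Q f
  2  $ f Q H  f h h f $  expand H ::= f
  3  $ f Q f  f h h f $  match f
  4  $ f Q    h h f $    expand Q ::= h h
  5  $ f h h  h h f $    match h
  6  $ f h    h f $      match h
  7  $ f      f $        match f
Accept reached after 7 steps.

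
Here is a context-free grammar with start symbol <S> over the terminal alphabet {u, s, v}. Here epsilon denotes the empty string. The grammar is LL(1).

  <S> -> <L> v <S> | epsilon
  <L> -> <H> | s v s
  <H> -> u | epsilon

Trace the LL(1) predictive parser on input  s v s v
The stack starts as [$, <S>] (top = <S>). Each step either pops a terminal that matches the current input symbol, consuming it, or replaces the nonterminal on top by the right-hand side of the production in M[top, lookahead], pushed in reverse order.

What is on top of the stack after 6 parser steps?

     Stack          Input      Action
  1  $ <S>          s v s v $  expand <S> -> <L> v <S>
  2  $ <S> v <L>    s v s v $  expand <L> -> s v s
  3  $ <S> v s v s  s v s v $  match s
  4  $ <S> v s v    v s v $    match v
  5  $ <S> v s      s v $      match s
  6  $ <S> v        v $        match v
Stack after step 6: $ <S> (top = <S>).

<S>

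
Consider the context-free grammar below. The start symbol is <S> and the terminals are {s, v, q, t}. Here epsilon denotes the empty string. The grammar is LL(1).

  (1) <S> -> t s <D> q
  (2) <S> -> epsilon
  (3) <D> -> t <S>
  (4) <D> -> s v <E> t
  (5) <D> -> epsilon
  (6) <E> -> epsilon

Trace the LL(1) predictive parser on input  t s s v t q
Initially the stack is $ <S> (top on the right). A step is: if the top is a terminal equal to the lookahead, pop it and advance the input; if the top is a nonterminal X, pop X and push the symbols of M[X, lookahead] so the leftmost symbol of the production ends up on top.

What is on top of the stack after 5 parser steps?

step 1: stack=$ <S>  input=t s s v t q $  — expand <S> -> t s <D> q
step 2: stack=$ q <D> s t  input=t s s v t q $  — match t
step 3: stack=$ q <D> s  input=s s v t q $  — match s
step 4: stack=$ q <D>  input=s v t q $  — expand <D> -> s v <E> t
step 5: stack=$ q t <E> v s  input=s v t q $  — match s
Stack after step 5: $ q t <E> v (top = v).

v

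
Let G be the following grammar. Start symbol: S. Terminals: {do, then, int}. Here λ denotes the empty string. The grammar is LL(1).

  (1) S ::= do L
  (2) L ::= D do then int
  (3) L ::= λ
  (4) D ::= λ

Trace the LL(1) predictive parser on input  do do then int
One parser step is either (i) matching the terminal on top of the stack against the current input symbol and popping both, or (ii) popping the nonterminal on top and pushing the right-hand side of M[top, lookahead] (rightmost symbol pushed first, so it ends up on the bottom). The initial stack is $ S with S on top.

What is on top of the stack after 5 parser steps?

then

     Stack            Input             Action
  1  $ S              do do then int $  expand S ::= do L
  2  $ L do           do do then int $  match do
  3  $ L              do then int $     expand L ::= D do then int
  4  $ int then do D  do then int $     expand D ::= λ
  5  $ int then do    do then int $     match do
Stack after step 5: $ int then (top = then).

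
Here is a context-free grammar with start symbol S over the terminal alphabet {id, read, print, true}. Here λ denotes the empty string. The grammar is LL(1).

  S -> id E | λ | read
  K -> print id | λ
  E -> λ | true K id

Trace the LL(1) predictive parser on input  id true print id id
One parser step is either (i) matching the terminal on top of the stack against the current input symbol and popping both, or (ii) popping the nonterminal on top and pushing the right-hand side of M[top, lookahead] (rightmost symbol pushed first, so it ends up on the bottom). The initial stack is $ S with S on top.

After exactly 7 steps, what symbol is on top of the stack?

step 1: stack=$ S  input=id true print id id $  — expand S -> id E
step 2: stack=$ E id  input=id true print id id $  — match id
step 3: stack=$ E  input=true print id id $  — expand E -> true K id
step 4: stack=$ id K true  input=true print id id $  — match true
step 5: stack=$ id K  input=print id id $  — expand K -> print id
step 6: stack=$ id id print  input=print id id $  — match print
step 7: stack=$ id id  input=id id $  — match id
Stack after step 7: $ id (top = id).

id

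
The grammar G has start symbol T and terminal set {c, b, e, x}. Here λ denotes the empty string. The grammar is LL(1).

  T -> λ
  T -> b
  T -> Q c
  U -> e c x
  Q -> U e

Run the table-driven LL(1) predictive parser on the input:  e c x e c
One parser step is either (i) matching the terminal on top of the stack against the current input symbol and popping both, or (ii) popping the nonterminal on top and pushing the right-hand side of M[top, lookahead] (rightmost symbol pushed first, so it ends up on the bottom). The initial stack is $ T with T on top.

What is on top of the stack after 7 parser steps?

     Stack        Input        Action
  1  $ T          e c x e c $  expand T -> Q c
  2  $ c Q        e c x e c $  expand Q -> U e
  3  $ c e U      e c x e c $  expand U -> e c x
  4  $ c e x c e  e c x e c $  match e
  5  $ c e x c    c x e c $    match c
  6  $ c e x      x e c $      match x
  7  $ c e        e c $        match e
Stack after step 7: $ c (top = c).

c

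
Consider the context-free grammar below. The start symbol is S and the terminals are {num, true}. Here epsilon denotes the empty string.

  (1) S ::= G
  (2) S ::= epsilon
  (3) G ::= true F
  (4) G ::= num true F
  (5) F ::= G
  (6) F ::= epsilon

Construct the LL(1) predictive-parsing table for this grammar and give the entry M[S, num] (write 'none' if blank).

S ::= G

FIRST(G) = {num, true}
FIRST(S) = {epsilon, num, true}  (via G)
FIRST(F) = {epsilon, num, true}  (via G)
FOLLOW(S) includes $ since S is the start symbol.
FOLLOW(S): S appears on no right-hand side. Thus FOLLOW(S) = {$}.
For S ::= G: FIRST(G) = {num, true}, so it goes in M[S, t] for t ∈ {num, true}.
For S ::= epsilon: FIRST(epsilon) = {epsilon}, so it goes in M[S, t] for t ∈ {}; since epsilon ∈ FIRST, also for every t ∈ FOLLOW(S) = {$}.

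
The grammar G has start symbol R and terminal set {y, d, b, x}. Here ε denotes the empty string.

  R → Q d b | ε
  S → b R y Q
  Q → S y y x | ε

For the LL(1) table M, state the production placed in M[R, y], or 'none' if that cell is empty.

R → ε

FIRST(S): from S→b R y Q we get {b}. So FIRST(S) = {b}.
FIRST(Q): from Q→S y y x we get {b}; from Q→ε we get {ε}. So FIRST(Q) = {ε, b}.
FIRST(R): from R→Q d b we get {b, d}; from R→ε we get {ε}. So FIRST(R) = {ε, b, d}.
FOLLOW(R) includes $ since R is the start symbol.
FOLLOW(R): in S→b R y Q, R is followed by y Q with FIRST {y}. Thus FOLLOW(R) = {$, y}.
For R → Q d b: FIRST(Q d b) = {b, d}, so it goes in M[R, t] for t ∈ {b, d}.
For R → ε: FIRST(ε) = {ε}, so it goes in M[R, t] for t ∈ {}; since ε ∈ FIRST, also for every t ∈ FOLLOW(R) = {$, y}.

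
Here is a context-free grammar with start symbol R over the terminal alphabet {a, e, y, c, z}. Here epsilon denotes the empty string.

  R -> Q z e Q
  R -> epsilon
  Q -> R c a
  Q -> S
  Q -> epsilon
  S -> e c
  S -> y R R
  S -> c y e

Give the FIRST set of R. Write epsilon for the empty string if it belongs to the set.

FIRST(S): from S->e c we get {e}; from S->y R R we get {y}; from S->c y e we get {c}. So FIRST(S) = {c, e, y}.
FIRST(R): from R->Q z e Q we get {c, e, y, z}; from R->epsilon we get {epsilon}. So FIRST(R) = {epsilon, c, e, y, z}.
FIRST(Q): from Q->R c a we get {c, e, y, z}; from Q->S we get {c, e, y}; from Q->epsilon we get {epsilon}. So FIRST(Q) = {epsilon, c, e, y, z}.

{epsilon, c, e, y, z}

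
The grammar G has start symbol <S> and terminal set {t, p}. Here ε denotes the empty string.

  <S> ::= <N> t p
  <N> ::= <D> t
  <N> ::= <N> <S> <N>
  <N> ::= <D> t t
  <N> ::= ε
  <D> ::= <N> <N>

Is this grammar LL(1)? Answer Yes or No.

No

FIRST(<S>) = {t}
FIRST(<N>) = {ε, t}
FIRST(<D>) = {ε, t}
FOLLOW(<S>) = {$, t}
FOLLOW(<N>) = {t}
FOLLOW(<D>) = {t}
Cell M[<N>, t] receives both <N> ::= <D> t and <N> ::= <N> <S> <N> and <N> ::= <D> t t and <N> ::= ε — the grammar is not LL(1).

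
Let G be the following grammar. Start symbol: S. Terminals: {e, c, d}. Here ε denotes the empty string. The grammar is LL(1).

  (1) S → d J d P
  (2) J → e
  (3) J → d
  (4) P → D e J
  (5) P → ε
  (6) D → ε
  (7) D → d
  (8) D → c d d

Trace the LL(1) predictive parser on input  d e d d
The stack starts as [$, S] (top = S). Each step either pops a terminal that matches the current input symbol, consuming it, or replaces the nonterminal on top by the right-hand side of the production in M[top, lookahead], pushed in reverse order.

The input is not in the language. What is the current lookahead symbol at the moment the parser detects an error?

$

step 1: stack=$ S  input=d e d d $  — expand S → d J d P
step 2: stack=$ P d J d  input=d e d d $  — match d
step 3: stack=$ P d J  input=e d d $  — expand J → e
step 4: stack=$ P d e  input=e d d $  — match e
step 5: stack=$ P d  input=d d $  — match d
step 6: stack=$ P  input=d $  — expand P → D e J
step 7: stack=$ J e D  input=d $  — expand D → d
step 8: stack=$ J e d  input=d $  — match d
step 9: stack=$ J e  input=$  — error: top is terminal e but lookahead is $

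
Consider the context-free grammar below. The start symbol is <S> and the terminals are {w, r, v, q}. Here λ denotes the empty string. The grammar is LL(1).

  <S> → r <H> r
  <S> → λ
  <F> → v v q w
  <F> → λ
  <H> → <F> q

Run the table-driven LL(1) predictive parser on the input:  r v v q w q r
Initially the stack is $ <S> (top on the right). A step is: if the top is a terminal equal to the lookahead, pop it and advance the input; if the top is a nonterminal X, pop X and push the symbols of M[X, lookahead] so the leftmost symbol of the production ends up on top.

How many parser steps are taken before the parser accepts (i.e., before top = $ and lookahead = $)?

step 1: stack=$ <S>  input=r v v q w q r $  — expand <S> → r <H> r
step 2: stack=$ r <H> r  input=r v v q w q r $  — match r
step 3: stack=$ r <H>  input=v v q w q r $  — expand <H> → <F> q
step 4: stack=$ r q <F>  input=v v q w q r $  — expand <F> → v v q w
step 5: stack=$ r q w q v v  input=v v q w q r $  — match v
step 6: stack=$ r q w q v  input=v q w q r $  — match v
step 7: stack=$ r q w q  input=q w q r $  — match q
step 8: stack=$ r q w  input=w q r $  — match w
step 9: stack=$ r q  input=q r $  — match q
step 10: stack=$ r  input=r $  — match r
Accept reached after 10 steps.

10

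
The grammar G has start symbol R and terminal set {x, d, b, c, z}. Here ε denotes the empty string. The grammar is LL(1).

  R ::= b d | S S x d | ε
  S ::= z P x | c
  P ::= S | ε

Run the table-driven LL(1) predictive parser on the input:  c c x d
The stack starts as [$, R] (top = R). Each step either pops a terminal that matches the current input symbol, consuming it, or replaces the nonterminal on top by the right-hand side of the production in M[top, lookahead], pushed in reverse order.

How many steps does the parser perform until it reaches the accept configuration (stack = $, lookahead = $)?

step 1: stack=$ R  input=c c x d $  — expand R ::= S S x d
step 2: stack=$ d x S S  input=c c x d $  — expand S ::= c
step 3: stack=$ d x S c  input=c c x d $  — match c
step 4: stack=$ d x S  input=c x d $  — expand S ::= c
step 5: stack=$ d x c  input=c x d $  — match c
step 6: stack=$ d x  input=x d $  — match x
step 7: stack=$ d  input=d $  — match d
Accept reached after 7 steps.

7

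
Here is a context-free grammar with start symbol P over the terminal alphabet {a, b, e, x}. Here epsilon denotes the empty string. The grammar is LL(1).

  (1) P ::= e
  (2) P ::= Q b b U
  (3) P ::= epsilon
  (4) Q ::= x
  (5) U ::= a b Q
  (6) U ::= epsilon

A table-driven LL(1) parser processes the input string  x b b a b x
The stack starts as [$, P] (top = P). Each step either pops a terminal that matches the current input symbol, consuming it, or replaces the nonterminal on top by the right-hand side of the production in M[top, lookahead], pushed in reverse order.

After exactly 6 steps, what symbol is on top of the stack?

a

     Stack      Input          Action
  1  $ P        x b b a b x $  expand P ::= Q b b U
  2  $ U b b Q  x b b a b x $  expand Q ::= x
  3  $ U b b x  x b b a b x $  match x
  4  $ U b b    b b a b x $    match b
  5  $ U b      b a b x $      match b
  6  $ U        a b x $        expand U ::= a b Q
Stack after step 6: $ Q b a (top = a).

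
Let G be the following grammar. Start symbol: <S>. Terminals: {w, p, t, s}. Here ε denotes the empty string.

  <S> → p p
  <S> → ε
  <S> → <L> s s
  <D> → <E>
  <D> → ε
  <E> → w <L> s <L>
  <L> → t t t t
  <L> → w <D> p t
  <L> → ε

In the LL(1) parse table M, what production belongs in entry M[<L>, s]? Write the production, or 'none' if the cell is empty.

FIRST(<E>) = {w}
FIRST(<L>) = {ε, t, w}
FIRST(<S>) = {ε, p, s, t, w}  (via <L> s s)
FIRST(<D>) = {ε, w}  (via <E>)
FOLLOW(<S>) includes $ since <S> is the start symbol.
FOLLOW(<E>): in <D>→<E>, the suffix after <E> is empty, so FOLLOW(<E>) ⊇ FOLLOW(<D>) = {p}. Thus FOLLOW(<E>) = {p}.
FOLLOW(<L>): in <S>→<L> s s, <L> is followed by s s with FIRST {s}; in <E>→w <L> s <L> (occurrence 1), <L> is followed by s <L> with FIRST {s}; in <E>→w <L> s <L> (occurrence 2), the suffix after <L> is empty, so FOLLOW(<L>) ⊇ FOLLOW(<E>) = {p}. Thus FOLLOW(<L>) = {p, s}.
For <L> → t t t t: FIRST(t t t t) = {t}, so it goes in M[<L>, t] for t ∈ {t}.
For <L> → w <D> p t: FIRST(w <D> p t) = {w}, so it goes in M[<L>, t] for t ∈ {w}.
For <L> → ε: FIRST(ε) = {ε}, so it goes in M[<L>, t] for t ∈ {}; since ε ∈ FIRST, also for every t ∈ FOLLOW(<L>) = {p, s}.

<L> → ε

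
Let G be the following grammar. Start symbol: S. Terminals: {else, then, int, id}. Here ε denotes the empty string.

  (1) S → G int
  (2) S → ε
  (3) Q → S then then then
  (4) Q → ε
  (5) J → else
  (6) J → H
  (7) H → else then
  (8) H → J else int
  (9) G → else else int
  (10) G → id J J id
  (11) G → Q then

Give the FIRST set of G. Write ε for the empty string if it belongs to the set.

FIRST(S) = {ε, else, id, then}  (via G int)
FIRST(Q) = {ε, else, id, then}  (via S then then then)
FIRST(G) = {else, id, then}  (via Q then)
FIRST(J) = {else}  (via H)
FIRST(H) = {else}  (via J else int)

{else, id, then}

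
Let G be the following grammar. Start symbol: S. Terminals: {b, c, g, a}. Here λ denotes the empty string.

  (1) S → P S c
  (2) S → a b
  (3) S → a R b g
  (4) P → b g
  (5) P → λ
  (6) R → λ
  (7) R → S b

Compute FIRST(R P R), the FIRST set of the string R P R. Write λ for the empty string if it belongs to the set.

FIRST(P): from P→b g we get {b}; from P→λ we get {λ}. So FIRST(P) = {λ, b}.
FIRST(S): from S→P S c we get {a, b}; from S→a b we get {a}; from S→a R b g we get {a}. So FIRST(S) = {a, b}.
FIRST(R): from R→λ we get {λ}; from R→S b we get {a, b}. So FIRST(R) = {λ, a, b}.
FIRST(R P R): take FIRST of each symbol in turn, carrying on past any symbol whose FIRST contains λ; result {λ, a, b}.

{λ, a, b}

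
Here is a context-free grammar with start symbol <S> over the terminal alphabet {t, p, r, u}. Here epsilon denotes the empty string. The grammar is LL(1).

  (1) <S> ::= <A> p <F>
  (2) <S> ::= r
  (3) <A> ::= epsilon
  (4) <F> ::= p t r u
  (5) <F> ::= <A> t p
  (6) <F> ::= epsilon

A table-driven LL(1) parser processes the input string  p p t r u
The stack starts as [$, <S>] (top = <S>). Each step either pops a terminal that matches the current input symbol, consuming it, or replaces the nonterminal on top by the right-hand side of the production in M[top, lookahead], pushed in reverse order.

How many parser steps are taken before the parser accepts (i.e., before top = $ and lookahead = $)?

8

     Stack        Input        Action
  1  $ <S>        p p t r u $  expand <S> ::= <A> p <F>
  2  $ <F> p <A>  p p t r u $  expand <A> ::= epsilon
  3  $ <F> p      p p t r u $  match p
  4  $ <F>        p t r u $    expand <F> ::= p t r u
  5  $ u r t p    p t r u $    match p
  6  $ u r t      t r u $      match t
  7  $ u r        r u $        match r
  8  $ u          u $          match u
Accept reached after 8 steps.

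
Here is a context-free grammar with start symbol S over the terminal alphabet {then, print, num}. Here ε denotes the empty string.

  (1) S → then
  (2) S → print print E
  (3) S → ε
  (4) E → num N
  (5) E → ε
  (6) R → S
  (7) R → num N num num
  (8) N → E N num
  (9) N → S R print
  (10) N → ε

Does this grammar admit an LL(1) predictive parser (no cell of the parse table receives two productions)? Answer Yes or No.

No

FIRST(S) = {ε, print, then}
FIRST(E) = {ε, num}
FIRST(R) = {ε, num, print, then}
FIRST(N) = {ε, num, print, then}
FOLLOW(S) = {$, num, print, then}
FOLLOW(E) = {$, num, print, then}
FOLLOW(R) = {print}
FOLLOW(N) = {$, num, print, then}
Cell M[E, num] receives both E → num N and E → ε — the grammar is not LL(1).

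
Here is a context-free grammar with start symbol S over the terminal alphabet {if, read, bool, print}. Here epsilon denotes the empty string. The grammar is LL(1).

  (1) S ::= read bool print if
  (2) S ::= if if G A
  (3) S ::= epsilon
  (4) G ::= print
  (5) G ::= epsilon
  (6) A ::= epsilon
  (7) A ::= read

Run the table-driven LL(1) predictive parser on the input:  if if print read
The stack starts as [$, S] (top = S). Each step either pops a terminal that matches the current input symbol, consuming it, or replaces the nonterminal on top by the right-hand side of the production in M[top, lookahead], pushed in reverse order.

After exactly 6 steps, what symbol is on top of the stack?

step 1: stack=$ S  input=if if print read $  — expand S ::= if if G A
step 2: stack=$ A G if if  input=if if print read $  — match if
step 3: stack=$ A G if  input=if print read $  — match if
step 4: stack=$ A G  input=print read $  — expand G ::= print
step 5: stack=$ A print  input=print read $  — match print
step 6: stack=$ A  input=read $  — expand A ::= read
Stack after step 6: $ read (top = read).

read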